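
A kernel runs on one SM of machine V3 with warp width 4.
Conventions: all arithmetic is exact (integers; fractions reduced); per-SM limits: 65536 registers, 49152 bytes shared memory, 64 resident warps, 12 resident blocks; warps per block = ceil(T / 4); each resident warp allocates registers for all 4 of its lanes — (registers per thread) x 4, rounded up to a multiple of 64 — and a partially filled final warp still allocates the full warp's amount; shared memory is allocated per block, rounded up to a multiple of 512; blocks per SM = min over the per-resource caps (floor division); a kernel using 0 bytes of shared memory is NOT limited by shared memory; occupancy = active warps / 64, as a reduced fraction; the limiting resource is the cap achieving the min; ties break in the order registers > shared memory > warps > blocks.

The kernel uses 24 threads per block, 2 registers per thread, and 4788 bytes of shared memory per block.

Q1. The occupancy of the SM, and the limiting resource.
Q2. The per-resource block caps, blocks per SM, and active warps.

Answer: occupancy 27/32, limited by shared memory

registers: 170 blocks
shared memory: 9 blocks
warps: 10 blocks
blocks: 12 blocks

Answer: 9 blocks, 54 active warps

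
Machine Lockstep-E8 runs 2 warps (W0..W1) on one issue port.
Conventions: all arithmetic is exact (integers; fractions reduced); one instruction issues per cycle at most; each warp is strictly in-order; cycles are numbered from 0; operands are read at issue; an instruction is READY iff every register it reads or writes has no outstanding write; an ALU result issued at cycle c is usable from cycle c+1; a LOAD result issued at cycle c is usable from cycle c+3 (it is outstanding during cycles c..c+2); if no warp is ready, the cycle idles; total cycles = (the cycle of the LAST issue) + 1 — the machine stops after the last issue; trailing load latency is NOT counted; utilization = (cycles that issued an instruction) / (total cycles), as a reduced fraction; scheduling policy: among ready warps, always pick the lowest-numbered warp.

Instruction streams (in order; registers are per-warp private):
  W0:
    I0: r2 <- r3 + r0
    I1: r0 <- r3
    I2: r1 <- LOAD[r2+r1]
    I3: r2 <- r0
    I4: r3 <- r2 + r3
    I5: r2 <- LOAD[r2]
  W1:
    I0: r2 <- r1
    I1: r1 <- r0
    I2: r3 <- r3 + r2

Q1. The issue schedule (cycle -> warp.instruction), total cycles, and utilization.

cycle 0: W0.I0
cycle 1: W0.I1
cycle 2: W0.I2
cycle 3: W0.I3
cycle 4: W0.I4
cycle 5: W0.I5
cycle 6: W1.I0
cycle 7: W1.I1
cycle 8: W1.I2

Answer: 9 cycles, utilization 1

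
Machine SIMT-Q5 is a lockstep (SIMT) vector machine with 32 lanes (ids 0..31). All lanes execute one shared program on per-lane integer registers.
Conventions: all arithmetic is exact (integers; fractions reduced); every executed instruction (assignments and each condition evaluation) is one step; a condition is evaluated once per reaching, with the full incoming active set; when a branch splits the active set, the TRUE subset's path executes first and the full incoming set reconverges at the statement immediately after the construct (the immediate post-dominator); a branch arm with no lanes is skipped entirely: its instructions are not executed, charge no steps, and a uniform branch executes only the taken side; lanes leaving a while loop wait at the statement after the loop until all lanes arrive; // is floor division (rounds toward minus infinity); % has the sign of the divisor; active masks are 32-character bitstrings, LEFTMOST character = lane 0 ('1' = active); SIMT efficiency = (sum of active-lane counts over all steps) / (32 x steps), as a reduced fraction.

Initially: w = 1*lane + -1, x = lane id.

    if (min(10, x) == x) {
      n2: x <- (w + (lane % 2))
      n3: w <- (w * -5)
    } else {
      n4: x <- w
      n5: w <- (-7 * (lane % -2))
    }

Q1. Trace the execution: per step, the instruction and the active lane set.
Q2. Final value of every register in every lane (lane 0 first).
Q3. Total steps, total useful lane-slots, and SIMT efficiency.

step 0: eval (min(10, x) == x)       11111111111111111111111111111111
step 1: x <- (w + (lane % 2))        11111111111000000000000000000000
step 2: w <- (w * -5)                11111111111000000000000000000000
step 3: x <- w                       00000000000111111111111111111111
step 4: w <- (-7 * (lane % -2))      00000000000111111111111111111111

Answer: 5 steps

w: 5,0,-5,-10,-15,-20,-25,-30,-35,-40,-45,7,0,7,0,7,0,7,0,7,0,7,0,7,0,7,0,7,0,7,0,7
x: -1,1,1,3,3,5,5,7,7,9,9,10,11,12,13,14,15,16,17,18,19,20,21,22,23,24,25,26,27,28,29,30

steps = 5; useful = 96; efficiency = 96/160 = 3/5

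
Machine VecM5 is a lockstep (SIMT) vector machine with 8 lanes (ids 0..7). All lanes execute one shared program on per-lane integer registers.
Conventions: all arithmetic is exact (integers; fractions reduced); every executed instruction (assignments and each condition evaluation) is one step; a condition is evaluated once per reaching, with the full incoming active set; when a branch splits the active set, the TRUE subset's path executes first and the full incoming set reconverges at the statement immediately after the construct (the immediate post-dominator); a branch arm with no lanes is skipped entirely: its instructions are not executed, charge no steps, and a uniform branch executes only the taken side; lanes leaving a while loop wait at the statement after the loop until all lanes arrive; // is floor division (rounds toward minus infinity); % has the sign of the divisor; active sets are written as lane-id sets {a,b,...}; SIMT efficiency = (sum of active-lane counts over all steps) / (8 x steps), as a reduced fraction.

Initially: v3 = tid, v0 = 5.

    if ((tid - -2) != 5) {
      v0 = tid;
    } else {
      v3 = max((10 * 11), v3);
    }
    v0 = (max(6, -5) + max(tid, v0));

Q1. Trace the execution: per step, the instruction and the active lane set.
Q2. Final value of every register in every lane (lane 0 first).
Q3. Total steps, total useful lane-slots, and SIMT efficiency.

step 0: eval ((tid - -2) != 5)       {0,1,2,3,4,5,6,7}
step 1: v0 <- tid                    {0,1,2,4,5,6,7}
step 2: v3 <- max((10 * 11), v3)     {3}
step 3: v0 <- (max(6, -5) + max(tid, v0)) {0,1,2,3,4,5,6,7}

Answer: 4 steps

v3: 0,1,2,110,4,5,6,7
v0: 6,7,8,11,10,11,12,13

steps = 4; useful = 24; efficiency = 24/32 = 3/4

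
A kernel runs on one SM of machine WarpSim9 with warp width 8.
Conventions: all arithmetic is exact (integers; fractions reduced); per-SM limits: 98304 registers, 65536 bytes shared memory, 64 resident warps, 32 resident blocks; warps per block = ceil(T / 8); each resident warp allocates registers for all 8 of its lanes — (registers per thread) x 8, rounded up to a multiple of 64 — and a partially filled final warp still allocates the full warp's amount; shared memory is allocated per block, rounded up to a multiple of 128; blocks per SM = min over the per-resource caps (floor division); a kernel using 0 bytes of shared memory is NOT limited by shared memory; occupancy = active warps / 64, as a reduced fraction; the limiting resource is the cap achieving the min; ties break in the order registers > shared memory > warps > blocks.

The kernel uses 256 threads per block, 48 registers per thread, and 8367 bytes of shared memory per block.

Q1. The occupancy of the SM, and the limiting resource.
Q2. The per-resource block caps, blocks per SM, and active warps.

Answer: occupancy 1, limited by warps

registers: 8 blocks
shared memory: 7 blocks
warps: 2 blocks
blocks: 32 blocks

Answer: 2 blocks, 64 active warps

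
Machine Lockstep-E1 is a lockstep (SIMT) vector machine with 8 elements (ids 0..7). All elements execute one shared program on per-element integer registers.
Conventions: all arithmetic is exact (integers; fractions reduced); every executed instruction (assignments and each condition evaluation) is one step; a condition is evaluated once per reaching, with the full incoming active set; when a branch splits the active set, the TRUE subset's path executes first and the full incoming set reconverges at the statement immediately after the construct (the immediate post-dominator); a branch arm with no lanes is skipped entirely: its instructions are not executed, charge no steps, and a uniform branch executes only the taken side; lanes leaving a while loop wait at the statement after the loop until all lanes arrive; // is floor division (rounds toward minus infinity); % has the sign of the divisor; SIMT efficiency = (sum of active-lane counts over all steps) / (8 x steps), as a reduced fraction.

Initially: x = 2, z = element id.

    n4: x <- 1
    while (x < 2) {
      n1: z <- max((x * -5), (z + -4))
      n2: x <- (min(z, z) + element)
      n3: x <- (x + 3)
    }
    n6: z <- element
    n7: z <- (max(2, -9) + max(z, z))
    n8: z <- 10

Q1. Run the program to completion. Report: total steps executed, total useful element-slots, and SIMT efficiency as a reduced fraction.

Answer: 17 steps, 84 useful, 21/34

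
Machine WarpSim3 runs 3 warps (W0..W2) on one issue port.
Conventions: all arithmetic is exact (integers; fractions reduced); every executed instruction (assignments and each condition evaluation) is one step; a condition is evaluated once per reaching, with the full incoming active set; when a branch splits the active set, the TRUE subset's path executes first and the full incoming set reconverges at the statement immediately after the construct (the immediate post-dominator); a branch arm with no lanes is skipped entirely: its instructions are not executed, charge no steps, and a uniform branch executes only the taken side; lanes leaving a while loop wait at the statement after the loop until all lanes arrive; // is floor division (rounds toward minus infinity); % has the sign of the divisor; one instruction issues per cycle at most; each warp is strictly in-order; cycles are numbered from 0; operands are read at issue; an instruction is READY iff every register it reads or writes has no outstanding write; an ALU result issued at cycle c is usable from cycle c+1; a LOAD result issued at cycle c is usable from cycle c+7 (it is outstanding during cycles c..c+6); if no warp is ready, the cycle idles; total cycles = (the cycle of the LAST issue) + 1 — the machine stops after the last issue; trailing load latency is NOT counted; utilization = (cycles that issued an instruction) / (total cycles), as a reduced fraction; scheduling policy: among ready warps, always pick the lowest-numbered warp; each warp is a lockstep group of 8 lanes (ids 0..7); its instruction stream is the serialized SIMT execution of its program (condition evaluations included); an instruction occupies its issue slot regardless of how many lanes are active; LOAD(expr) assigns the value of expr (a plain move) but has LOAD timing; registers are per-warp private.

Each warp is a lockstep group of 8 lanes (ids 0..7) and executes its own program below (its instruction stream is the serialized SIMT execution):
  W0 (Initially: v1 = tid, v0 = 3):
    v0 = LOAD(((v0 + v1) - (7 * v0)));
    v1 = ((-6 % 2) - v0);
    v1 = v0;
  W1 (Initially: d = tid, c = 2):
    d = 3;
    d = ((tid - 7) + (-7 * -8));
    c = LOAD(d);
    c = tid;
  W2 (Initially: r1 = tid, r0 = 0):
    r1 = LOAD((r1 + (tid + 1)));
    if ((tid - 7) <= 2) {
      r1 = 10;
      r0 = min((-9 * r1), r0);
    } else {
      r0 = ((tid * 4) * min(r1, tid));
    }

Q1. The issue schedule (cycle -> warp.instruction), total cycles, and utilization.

cycle 0: W0.I0
cycle 1: W1.I0
cycle 2: W1.I1
cycle 3: W1.I2
cycle 4: W2.I0
cycle 5: W2.I1
cycle 6: idle
cycle 7: W0.I1
cycle 8: W0.I2
cycle 9: idle
cycle 10: W1.I3
cycle 11: W2.I2
cycle 12: W2.I3

Answer: 13 cycles, utilization 11/13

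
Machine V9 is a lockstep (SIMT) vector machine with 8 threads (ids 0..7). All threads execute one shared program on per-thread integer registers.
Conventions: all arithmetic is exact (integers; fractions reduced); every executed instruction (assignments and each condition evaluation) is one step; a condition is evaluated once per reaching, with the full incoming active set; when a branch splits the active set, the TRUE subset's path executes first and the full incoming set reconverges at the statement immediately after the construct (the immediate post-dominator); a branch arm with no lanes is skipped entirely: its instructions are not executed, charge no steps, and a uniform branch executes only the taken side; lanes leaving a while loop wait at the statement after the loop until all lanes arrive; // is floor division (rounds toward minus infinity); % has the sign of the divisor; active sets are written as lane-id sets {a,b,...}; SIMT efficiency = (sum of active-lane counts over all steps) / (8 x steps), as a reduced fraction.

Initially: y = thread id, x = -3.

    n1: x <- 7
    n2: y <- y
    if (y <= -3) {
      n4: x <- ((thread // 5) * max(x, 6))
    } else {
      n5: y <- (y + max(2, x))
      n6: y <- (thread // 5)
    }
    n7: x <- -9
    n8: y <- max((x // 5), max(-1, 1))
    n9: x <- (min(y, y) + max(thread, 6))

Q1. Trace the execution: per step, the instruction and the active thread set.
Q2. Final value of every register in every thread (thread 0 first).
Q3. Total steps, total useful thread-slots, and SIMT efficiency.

step 0: x <- 7                       {0,1,2,3,4,5,6,7}
step 1: y <- y                       {0,1,2,3,4,5,6,7}
step 2: eval (y <= -3)               {0,1,2,3,4,5,6,7}
step 3: y <- (y + max(2, x))         {0,1,2,3,4,5,6,7}
step 4: y <- (thread // 5)           {0,1,2,3,4,5,6,7}
step 5: x <- -9                      {0,1,2,3,4,5,6,7}
step 6: y <- max((x // 5), max(-1, 1)) {0,1,2,3,4,5,6,7}
step 7: x <- (min(y, y) + max(thread, 6)) {0,1,2,3,4,5,6,7}

Answer: 8 steps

y: 1,1,1,1,1,1,1,1
x: 7,7,7,7,7,7,7,8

steps = 8; useful = 64; efficiency = 64/64 = 1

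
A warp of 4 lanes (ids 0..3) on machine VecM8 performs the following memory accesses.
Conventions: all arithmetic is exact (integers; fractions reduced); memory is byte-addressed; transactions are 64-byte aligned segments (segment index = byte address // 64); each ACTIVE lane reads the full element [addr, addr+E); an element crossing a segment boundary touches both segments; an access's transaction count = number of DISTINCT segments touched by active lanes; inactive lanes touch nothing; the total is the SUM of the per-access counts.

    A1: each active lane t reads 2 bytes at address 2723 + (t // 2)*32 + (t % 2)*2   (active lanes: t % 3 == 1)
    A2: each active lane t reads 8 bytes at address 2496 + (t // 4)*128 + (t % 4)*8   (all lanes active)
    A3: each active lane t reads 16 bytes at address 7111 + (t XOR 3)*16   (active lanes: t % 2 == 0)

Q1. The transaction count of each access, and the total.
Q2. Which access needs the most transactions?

A1: 1 transaction
A2: 1 transaction
A3: 2 transactions

Answer: 1,1,2; total 4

Answer: A3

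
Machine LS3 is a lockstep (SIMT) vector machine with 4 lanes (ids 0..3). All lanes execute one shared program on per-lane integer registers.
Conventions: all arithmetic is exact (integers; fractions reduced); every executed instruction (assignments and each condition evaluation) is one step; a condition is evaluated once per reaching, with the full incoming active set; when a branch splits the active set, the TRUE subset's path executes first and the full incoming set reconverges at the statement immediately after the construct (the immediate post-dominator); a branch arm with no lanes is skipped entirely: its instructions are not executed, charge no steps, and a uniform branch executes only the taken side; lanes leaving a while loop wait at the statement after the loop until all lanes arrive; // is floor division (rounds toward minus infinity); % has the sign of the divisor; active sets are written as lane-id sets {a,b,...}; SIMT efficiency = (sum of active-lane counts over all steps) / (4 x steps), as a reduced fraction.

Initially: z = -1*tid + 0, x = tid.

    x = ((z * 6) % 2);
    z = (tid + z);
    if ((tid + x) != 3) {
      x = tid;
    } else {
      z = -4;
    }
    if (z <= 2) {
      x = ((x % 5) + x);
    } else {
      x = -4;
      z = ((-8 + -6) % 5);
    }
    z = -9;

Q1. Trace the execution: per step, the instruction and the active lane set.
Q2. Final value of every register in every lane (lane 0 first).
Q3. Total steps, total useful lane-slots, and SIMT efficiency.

step 0: x <- ((z * 6) % 2)           {0,1,2,3}
step 1: z <- (tid + z)               {0,1,2,3}
step 2: eval ((tid + x) != 3)        {0,1,2,3}
step 3: x <- tid                     {0,1,2}
step 4: z <- -4                      {3}
step 5: eval (z <= 2)                {0,1,2,3}
step 6: x <- ((x % 5) + x)           {0,1,2,3}
step 7: z <- -9                      {0,1,2,3}

Answer: 8 steps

z: -9,-9,-9,-9
x: 0,2,4,0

steps = 8; useful = 28; efficiency = 28/32 = 7/8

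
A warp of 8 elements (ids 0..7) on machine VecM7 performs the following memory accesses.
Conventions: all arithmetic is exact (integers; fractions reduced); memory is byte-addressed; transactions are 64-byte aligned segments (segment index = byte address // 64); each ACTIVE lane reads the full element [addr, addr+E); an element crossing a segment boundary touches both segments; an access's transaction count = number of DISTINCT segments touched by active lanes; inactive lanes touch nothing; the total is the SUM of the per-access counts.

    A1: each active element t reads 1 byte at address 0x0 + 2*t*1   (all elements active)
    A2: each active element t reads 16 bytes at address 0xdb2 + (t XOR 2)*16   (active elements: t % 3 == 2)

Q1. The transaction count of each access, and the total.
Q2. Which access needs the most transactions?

A1: 1 transaction
A2: 3 transactions

Answer: 1,3; total 4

Answer: A2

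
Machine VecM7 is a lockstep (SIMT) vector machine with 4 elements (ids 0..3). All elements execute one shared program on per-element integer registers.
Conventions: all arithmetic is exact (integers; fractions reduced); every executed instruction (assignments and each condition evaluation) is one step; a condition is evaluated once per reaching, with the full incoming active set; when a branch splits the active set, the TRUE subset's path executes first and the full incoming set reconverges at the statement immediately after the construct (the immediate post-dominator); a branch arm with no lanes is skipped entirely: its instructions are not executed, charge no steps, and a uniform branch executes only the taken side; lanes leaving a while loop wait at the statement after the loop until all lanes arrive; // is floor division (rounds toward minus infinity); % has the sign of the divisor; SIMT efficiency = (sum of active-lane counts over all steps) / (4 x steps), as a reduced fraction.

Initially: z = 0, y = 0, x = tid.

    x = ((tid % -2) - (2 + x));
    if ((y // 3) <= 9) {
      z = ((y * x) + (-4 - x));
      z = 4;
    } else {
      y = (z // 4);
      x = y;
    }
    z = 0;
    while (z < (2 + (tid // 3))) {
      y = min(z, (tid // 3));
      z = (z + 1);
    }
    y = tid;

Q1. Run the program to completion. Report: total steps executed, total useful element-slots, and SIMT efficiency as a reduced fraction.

Answer: 16 steps, 55 useful, 55/64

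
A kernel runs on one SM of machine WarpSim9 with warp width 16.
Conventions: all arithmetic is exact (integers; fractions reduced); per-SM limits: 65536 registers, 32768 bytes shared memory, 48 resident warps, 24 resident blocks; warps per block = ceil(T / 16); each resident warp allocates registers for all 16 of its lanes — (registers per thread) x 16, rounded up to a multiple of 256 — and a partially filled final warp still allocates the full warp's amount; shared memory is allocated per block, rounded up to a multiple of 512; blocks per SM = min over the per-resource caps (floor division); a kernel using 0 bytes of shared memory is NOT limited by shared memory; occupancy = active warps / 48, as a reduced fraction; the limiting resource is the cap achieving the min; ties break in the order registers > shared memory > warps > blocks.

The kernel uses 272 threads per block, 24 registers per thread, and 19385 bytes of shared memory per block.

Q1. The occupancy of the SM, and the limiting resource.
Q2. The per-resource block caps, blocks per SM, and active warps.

Answer: occupancy 17/48, limited by shared memory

registers: 7 blocks
shared memory: 1 block
warps: 2 blocks
blocks: 24 blocks

Answer: 1 block, 17 active warps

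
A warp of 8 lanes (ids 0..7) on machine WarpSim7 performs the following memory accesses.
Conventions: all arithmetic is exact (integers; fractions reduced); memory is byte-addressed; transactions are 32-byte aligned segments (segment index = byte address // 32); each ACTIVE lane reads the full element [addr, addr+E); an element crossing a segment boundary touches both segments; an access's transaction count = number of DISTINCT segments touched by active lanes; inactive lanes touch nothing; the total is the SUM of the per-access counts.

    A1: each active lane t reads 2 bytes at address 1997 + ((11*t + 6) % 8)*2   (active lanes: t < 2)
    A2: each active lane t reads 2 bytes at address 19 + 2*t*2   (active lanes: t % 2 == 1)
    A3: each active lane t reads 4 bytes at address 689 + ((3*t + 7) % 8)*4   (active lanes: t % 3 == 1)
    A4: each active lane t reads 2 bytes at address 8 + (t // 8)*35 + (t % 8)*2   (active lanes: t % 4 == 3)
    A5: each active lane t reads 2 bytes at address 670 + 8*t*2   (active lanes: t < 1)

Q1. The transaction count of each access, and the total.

A1: 1 transaction
A2: 2 transactions
A3: 2 transactions
A4: 1 transaction
A5: 1 transaction

Answer: 1,2,2,1,1; total 7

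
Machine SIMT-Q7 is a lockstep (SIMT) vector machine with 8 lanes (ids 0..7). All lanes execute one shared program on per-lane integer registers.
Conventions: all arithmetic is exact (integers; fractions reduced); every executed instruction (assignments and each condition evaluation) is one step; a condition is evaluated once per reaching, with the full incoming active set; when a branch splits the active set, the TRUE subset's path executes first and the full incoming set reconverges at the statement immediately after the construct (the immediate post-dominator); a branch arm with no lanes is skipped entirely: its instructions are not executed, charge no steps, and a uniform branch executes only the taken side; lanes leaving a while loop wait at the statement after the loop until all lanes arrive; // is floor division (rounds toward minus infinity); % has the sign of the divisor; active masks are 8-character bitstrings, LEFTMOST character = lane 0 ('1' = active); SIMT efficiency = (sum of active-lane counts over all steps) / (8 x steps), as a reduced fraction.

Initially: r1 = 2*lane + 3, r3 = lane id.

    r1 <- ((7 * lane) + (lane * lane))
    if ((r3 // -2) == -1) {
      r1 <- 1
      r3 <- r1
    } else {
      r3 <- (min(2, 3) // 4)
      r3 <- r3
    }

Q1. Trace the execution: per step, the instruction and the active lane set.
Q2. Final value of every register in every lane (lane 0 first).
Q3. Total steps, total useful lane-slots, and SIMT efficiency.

step 0: r1 <- ((7 * lane) + (lane * lane)) 11111111
step 1: eval ((r3 // -2) == -1)      11111111
step 2: r1 <- 1                      01100000
step 3: r3 <- r1                     01100000
step 4: r3 <- (min(2, 3) // 4)       10011111
step 5: r3 <- r3                     10011111

Answer: 6 steps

r1: 0,1,1,30,44,60,78,98
r3: 0,1,1,0,0,0,0,0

steps = 6; useful = 32; efficiency = 32/48 = 2/3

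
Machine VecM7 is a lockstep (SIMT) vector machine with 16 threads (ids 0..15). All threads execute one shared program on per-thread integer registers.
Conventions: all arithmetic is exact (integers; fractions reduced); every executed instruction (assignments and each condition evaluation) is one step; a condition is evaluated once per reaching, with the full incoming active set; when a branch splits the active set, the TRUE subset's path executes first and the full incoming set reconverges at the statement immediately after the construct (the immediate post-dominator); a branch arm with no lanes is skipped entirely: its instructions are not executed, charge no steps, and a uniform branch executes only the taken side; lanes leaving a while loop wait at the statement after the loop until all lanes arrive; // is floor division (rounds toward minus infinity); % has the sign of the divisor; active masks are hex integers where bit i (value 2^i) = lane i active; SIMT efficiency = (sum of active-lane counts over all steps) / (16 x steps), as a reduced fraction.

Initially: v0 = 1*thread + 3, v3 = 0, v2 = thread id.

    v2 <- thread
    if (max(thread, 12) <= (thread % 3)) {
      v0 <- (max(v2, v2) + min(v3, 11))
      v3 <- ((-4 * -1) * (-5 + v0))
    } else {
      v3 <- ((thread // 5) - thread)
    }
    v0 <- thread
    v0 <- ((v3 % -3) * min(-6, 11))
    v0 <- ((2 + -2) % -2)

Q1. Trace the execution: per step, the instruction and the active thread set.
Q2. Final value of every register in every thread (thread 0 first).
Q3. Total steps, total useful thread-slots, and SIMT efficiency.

step 0: v2 <- thread                 0xffff
step 1: eval (max(thread, 12) <= (thread % 3)) 0xffff
step 2: v3 <- ((thread // 5) - thread) 0xffff
step 3: v0 <- thread                 0xffff
step 4: v0 <- ((v3 % -3) * min(-6, 11)) 0xffff
step 5: v0 <- ((2 + -2) % -2)        0xffff

Answer: 6 steps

v0: 0,0,0,0,0,0,0,0,0,0,0,0,0,0,0,0
v3: 0,-1,-2,-3,-4,-4,-5,-6,-7,-8,-8,-9,-10,-11,-12,-12
v2: 0,1,2,3,4,5,6,7,8,9,10,11,12,13,14,15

steps = 6; useful = 96; efficiency = 96/96 = 1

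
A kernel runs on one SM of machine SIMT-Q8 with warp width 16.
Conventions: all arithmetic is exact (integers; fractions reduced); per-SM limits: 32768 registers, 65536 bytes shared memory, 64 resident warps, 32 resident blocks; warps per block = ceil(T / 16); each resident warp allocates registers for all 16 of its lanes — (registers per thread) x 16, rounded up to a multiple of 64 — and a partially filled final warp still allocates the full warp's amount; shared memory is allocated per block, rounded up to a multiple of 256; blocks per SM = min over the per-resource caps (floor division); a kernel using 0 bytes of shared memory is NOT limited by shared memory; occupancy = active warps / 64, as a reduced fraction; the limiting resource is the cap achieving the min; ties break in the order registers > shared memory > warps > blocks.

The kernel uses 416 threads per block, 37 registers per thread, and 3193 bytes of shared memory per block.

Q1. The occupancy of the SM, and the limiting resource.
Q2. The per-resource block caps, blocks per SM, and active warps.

Answer: occupancy 13/32, limited by registers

registers: 1 block
shared memory: 19 blocks
warps: 2 blocks
blocks: 32 blocks

Answer: 1 block, 26 active warps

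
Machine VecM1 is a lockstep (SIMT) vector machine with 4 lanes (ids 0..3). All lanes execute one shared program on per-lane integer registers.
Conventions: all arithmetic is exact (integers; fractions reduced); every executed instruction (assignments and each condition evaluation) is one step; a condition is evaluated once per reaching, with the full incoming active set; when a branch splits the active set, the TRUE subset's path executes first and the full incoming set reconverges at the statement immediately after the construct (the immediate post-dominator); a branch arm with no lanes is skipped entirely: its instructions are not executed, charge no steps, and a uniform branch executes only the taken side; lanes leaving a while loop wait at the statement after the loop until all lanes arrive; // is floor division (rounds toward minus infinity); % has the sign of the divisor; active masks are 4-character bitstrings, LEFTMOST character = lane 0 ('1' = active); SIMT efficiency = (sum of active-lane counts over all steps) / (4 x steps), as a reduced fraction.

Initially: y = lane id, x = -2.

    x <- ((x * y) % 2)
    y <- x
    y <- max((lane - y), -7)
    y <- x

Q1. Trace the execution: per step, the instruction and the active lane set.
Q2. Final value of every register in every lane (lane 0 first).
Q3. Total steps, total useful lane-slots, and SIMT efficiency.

step 0: x <- ((x * y) % 2)           1111
step 1: y <- x                       1111
step 2: y <- max((lane - y), -7)     1111
step 3: y <- x                       1111

Answer: 4 steps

y: 0,0,0,0
x: 0,0,0,0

steps = 4; useful = 16; efficiency = 16/16 = 1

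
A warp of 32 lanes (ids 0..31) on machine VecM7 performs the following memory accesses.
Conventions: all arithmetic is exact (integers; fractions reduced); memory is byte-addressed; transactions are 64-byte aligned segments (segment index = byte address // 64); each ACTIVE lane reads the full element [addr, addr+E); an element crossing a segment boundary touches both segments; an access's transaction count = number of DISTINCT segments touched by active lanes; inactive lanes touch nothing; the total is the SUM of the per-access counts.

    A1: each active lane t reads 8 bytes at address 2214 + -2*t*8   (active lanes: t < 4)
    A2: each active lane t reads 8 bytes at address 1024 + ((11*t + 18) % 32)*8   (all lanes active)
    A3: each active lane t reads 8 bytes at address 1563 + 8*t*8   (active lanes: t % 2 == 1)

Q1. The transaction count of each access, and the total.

A1: 2 transactions
A2: 4 transactions
A3: 16 transactions

Answer: 2,4,16; total 22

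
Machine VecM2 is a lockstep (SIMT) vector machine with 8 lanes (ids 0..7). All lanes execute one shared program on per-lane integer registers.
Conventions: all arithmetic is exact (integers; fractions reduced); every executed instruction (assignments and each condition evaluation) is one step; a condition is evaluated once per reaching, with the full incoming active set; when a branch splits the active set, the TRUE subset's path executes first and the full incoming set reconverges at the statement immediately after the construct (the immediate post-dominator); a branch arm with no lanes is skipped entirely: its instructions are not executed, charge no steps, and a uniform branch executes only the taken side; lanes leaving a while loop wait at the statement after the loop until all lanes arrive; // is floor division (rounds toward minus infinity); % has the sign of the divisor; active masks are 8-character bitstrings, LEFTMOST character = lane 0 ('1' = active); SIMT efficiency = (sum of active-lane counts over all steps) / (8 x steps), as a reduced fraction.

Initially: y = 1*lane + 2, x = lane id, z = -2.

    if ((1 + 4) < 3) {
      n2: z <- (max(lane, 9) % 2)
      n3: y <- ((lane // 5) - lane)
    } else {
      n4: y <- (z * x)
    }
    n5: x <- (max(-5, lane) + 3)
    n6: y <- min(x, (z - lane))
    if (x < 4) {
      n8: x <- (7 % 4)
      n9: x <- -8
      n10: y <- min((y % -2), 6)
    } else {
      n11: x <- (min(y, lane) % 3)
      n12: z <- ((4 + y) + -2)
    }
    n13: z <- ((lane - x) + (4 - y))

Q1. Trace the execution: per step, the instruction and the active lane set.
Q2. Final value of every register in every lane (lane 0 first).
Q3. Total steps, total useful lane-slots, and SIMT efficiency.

step 0: eval ((1 + 4) < 3)           11111111
step 1: y <- (z * x)                 11111111
step 2: x <- (max(-5, lane) + 3)     11111111
step 3: y <- min(x, (z - lane))      11111111
step 4: eval (x < 4)                 11111111
step 5: x <- (7 % 4)                 10000000
step 6: x <- -8                      10000000
step 7: y <- min((y % -2), 6)        10000000
step 8: x <- (min(y, lane) % 3)      01111111
step 9: z <- ((4 + y) + -2)          01111111
step 10: z <- ((lane - x) + (4 - y))  11111111

Answer: 11 steps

y: 0,-3,-4,-5,-6,-7,-8,-9
x: -8,0,2,1,0,2,1,0
z: 12,8,8,11,14,14,17,20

steps = 11; useful = 65; efficiency = 65/88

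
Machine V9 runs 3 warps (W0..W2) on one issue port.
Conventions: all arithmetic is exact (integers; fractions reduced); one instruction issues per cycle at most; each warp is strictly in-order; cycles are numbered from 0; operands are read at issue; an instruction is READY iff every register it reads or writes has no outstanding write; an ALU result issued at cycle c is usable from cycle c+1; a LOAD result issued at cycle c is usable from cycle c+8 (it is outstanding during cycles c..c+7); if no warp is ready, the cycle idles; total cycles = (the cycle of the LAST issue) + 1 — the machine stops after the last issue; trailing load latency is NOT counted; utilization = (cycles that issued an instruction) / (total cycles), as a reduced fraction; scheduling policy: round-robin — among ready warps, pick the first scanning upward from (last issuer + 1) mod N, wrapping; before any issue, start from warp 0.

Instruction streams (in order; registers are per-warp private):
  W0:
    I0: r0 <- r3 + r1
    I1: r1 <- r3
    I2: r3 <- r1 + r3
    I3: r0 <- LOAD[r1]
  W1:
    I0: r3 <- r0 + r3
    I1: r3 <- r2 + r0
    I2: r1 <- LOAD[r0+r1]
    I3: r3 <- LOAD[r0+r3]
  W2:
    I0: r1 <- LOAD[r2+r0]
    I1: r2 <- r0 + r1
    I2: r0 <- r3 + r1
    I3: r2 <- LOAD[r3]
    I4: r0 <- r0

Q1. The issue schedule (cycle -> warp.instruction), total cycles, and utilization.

cycle 0: W0.I0
cycle 1: W1.I0
cycle 2: W2.I0
cycle 3: W0.I1
cycle 4: W1.I1
cycle 5: W0.I2
cycle 6: W1.I2
cycle 7: W0.I3
cycle 8: W1.I3
cycle 9: idle
cycle 10: W2.I1
cycle 11: W2.I2
cycle 12: W2.I3
cycle 13: W2.I4

Answer: 14 cycles, utilization 13/14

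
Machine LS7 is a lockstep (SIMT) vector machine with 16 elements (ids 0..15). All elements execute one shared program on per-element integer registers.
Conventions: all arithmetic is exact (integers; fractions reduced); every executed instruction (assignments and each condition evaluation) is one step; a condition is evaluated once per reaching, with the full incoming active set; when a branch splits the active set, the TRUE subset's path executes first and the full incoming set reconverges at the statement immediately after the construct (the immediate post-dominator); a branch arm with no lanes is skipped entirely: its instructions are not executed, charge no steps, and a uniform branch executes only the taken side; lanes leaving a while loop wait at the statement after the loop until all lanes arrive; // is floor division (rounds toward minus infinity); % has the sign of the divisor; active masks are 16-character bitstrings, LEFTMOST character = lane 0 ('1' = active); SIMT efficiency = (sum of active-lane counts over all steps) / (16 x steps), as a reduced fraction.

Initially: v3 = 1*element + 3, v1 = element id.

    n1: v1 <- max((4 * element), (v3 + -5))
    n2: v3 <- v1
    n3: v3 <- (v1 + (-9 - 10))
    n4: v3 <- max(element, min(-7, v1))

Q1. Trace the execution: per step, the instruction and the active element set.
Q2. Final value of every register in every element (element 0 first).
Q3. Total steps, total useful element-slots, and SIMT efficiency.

step 0: v1 <- max((4 * element), (v3 + -5)) 1111111111111111
step 1: v3 <- v1                     1111111111111111
step 2: v3 <- (v1 + (-9 - 10))       1111111111111111
step 3: v3 <- max(element, min(-7, v1)) 1111111111111111

Answer: 4 steps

v3: 0,1,2,3,4,5,6,7,8,9,10,11,12,13,14,15
v1: 0,4,8,12,16,20,24,28,32,36,40,44,48,52,56,60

steps = 4; useful = 64; efficiency = 64/64 = 1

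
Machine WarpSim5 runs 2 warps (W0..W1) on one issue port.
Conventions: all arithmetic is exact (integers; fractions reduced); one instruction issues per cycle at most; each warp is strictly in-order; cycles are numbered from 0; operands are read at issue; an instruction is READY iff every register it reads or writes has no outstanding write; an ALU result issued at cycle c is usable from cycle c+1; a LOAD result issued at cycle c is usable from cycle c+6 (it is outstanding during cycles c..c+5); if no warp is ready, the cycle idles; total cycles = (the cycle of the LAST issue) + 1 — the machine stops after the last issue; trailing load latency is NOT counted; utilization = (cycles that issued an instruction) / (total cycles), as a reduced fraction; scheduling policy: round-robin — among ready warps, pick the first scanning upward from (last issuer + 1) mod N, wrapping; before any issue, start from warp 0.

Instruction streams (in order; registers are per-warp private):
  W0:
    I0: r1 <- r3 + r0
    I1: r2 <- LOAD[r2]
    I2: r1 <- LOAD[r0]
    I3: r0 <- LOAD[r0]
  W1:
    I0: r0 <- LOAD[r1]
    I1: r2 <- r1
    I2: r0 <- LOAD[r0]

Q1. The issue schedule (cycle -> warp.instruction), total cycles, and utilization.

cycle 0: W0.I0
cycle 1: W1.I0
cycle 2: W0.I1
cycle 3: W1.I1
cycle 4: W0.I2
cycle 5: W0.I3
cycle 6: idle
cycle 7: W1.I2

Answer: 8 cycles, utilization 7/8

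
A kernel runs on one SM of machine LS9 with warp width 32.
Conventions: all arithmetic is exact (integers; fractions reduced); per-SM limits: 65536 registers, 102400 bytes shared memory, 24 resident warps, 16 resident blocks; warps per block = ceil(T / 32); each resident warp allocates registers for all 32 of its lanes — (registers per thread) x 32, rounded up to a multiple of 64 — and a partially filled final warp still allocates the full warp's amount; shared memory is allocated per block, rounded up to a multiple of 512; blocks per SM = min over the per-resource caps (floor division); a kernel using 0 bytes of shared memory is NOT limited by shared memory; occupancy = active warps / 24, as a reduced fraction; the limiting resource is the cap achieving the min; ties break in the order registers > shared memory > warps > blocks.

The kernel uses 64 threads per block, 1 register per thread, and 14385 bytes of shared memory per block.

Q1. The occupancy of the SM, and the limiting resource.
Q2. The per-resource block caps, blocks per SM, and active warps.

Answer: occupancy 1/2, limited by shared memory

registers: 512 blocks
shared memory: 6 blocks
warps: 12 blocks
blocks: 16 blocks

Answer: 6 blocks, 12 active warps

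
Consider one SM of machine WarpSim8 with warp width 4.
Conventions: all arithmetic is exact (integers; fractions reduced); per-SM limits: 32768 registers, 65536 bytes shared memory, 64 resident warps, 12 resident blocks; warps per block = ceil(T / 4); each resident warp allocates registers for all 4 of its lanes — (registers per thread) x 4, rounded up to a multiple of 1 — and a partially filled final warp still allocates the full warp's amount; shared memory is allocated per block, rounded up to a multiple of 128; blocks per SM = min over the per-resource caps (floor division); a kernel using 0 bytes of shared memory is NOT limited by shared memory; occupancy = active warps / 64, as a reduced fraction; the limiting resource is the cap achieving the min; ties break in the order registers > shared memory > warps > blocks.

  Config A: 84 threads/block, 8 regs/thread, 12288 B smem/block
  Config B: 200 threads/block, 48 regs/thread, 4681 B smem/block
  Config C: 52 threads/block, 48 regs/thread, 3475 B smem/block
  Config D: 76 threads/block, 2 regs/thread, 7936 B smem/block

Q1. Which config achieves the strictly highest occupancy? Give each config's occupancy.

occupancies: A 63/64, B 25/32, C 13/16, D 57/64

Answer: A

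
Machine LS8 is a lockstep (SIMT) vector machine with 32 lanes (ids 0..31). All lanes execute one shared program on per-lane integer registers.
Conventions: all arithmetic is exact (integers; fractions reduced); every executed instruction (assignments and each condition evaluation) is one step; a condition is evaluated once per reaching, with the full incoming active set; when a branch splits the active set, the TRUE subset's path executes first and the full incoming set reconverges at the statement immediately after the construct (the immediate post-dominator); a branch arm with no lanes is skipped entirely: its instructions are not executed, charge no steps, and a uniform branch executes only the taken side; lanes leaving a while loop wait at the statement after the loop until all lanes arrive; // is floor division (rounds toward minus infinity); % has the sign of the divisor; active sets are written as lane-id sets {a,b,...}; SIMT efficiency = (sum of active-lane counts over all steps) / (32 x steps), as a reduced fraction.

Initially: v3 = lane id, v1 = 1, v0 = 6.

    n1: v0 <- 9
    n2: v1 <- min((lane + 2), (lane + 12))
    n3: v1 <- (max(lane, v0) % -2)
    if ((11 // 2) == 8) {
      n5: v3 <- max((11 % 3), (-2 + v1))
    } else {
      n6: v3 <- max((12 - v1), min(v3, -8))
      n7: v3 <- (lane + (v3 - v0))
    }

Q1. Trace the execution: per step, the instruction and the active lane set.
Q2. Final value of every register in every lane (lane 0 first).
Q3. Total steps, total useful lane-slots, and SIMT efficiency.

step 0: v0 <- 9                      {0,1,2,3,4,5,6,7,8,9,10,11,12,13,14,15,16,17,18,19,20,21,22,23,24,25,26,27,28,29,30,31}
step 1: v1 <- min((lane + 2), (lane + 12)) {0,1,2,3,4,5,6,7,8,9,10,11,12,13,14,15,16,17,18,19,20,21,22,23,24,25,26,27,28,29,30,31}
step 2: v1 <- (max(lane, v0) % -2)   {0,1,2,3,4,5,6,7,8,9,10,11,12,13,14,15,16,17,18,19,20,21,22,23,24,25,26,27,28,29,30,31}
step 3: eval ((11 // 2) == 8)        {0,1,2,3,4,5,6,7,8,9,10,11,12,13,14,15,16,17,18,19,20,21,22,23,24,25,26,27,28,29,30,31}
step 4: v3 <- max((12 - v1), min(v3, -8)) {0,1,2,3,4,5,6,7,8,9,10,11,12,13,14,15,16,17,18,19,20,21,22,23,24,25,26,27,28,29,30,31}
step 5: v3 <- (lane + (v3 - v0))     {0,1,2,3,4,5,6,7,8,9,10,11,12,13,14,15,16,17,18,19,20,21,22,23,24,25,26,27,28,29,30,31}

Answer: 6 steps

v3: 4,5,6,7,8,9,10,11,12,13,13,15,15,17,17,19,19,21,21,23,23,25,25,27,27,29,29,31,31,33,33,35
v1: -1,-1,-1,-1,-1,-1,-1,-1,-1,-1,0,-1,0,-1,0,-1,0,-1,0,-1,0,-1,0,-1,0,-1,0,-1,0,-1,0,-1
v0: 9,9,9,9,9,9,9,9,9,9,9,9,9,9,9,9,9,9,9,9,9,9,9,9,9,9,9,9,9,9,9,9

steps = 6; useful = 192; efficiency = 192/192 = 1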